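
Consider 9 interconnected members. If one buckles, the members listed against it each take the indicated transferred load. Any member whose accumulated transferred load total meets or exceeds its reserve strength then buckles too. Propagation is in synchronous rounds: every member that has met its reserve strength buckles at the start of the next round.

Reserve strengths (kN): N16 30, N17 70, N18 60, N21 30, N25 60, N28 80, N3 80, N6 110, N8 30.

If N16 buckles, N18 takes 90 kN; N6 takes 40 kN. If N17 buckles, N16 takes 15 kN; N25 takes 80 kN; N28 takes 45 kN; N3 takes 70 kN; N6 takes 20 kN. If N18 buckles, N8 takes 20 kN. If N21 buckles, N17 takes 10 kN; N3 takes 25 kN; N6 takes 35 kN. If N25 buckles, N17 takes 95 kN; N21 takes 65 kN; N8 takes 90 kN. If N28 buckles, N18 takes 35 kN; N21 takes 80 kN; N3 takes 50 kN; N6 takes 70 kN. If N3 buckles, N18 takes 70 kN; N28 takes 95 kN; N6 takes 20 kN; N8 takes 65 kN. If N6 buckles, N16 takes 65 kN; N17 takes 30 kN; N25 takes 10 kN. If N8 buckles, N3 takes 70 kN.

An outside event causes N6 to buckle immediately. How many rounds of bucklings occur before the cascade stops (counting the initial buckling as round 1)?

Round 1 — N6 buckles (initial).
  N16: +65 → 65 ≥ 30
  N17: +30 → 30 < 70
  N25: +10 → 10 < 60
Round 2 — N16 buckles.
  N18: +90 → 90 ≥ 60
Round 3 — N18 buckles.
  N8: +20 → 20 < 30
No further bucklings.

3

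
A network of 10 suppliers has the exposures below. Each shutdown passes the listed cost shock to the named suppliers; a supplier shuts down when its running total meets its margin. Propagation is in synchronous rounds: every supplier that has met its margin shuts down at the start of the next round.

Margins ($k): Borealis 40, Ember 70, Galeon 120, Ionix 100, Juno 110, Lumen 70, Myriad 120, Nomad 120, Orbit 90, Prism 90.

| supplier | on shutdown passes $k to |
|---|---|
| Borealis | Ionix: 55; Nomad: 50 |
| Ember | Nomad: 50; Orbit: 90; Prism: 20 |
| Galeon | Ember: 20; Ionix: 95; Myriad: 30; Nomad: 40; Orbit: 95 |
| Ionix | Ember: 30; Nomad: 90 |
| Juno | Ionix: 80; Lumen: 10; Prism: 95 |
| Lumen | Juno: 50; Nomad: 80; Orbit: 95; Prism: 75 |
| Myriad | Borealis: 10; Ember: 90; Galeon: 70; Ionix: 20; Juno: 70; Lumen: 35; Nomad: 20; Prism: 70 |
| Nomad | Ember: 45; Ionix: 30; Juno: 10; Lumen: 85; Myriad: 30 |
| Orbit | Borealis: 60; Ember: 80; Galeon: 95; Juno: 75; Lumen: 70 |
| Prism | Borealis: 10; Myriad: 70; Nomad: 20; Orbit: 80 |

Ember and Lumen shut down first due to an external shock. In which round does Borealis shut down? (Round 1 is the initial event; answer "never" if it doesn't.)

3

Round 1 — Ember, Lumen shut down (initial).
  Juno: +50 → 50 < 110
  Nomad: +50+80 → 130 ≥ 120
  Orbit: +90+95 → 185 ≥ 90
  Prism: +20+75 → 95 ≥ 90
Round 2 — Nomad, Orbit, Prism shut down.
  Borealis: +60+10 → 70 ≥ 40
  Galeon: +95 → 95 < 120
  Ionix: +30 → 30 < 100
  Juno: +10+75 → 135 ≥ 110
  Myriad: +30+70 → 100 < 120
Round 3 — Borealis, Juno shut down.
  Ionix: +55+80 → 165 ≥ 100
Round 4 — Ionix shuts down.
No further shutdowns.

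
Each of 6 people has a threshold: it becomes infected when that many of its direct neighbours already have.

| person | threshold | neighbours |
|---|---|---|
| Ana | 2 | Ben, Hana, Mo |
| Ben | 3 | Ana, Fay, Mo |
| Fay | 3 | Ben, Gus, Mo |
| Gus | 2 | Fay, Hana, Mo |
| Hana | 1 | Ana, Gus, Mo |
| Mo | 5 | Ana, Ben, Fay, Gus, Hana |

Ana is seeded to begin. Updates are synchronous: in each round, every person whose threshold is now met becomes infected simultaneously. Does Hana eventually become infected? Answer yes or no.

Round 1 — Ana becomes infected (initial).
Round 2 — checking thresholds:
  Ben: 1 of 3 neighbours < 3, below threshold.
  Hana: 1 of 3 neighbours ≥ 1, becomes infected.
  Mo: 1 of 5 neighbours < 5, below threshold.
Round 3 — no new infections; cascade stops.

yes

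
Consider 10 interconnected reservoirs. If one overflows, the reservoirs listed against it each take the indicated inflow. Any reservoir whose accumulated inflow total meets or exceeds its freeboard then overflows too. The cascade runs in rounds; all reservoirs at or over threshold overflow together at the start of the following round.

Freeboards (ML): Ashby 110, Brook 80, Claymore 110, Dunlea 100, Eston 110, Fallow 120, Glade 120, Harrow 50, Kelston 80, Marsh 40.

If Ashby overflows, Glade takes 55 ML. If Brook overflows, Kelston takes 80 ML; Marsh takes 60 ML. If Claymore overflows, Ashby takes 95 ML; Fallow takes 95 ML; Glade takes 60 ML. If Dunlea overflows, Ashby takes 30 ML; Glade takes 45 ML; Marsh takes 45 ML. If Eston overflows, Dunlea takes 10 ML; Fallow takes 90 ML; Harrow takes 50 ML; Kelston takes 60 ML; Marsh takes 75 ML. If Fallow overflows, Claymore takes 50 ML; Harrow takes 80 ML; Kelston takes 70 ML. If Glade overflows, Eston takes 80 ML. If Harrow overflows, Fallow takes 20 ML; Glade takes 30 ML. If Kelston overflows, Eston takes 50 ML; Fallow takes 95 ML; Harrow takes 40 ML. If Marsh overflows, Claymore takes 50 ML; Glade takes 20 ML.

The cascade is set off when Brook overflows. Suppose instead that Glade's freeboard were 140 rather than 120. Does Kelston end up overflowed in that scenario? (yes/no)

With Glade's freeboard at 140:
Round 1 — Brook overflows (initial).
  Kelston: +80 → 80 ≥ 80
  Marsh: +60 → 60 ≥ 40
Round 2 — Kelston, Marsh overflow.
  Claymore: +50 → 50 < 110
  Eston: +50 → 50 < 110
  Fallow: +95 → 95 < 120
  Glade: +20 → 20 < 140
  Harrow: +40 → 40 < 50
No further overflows.

yes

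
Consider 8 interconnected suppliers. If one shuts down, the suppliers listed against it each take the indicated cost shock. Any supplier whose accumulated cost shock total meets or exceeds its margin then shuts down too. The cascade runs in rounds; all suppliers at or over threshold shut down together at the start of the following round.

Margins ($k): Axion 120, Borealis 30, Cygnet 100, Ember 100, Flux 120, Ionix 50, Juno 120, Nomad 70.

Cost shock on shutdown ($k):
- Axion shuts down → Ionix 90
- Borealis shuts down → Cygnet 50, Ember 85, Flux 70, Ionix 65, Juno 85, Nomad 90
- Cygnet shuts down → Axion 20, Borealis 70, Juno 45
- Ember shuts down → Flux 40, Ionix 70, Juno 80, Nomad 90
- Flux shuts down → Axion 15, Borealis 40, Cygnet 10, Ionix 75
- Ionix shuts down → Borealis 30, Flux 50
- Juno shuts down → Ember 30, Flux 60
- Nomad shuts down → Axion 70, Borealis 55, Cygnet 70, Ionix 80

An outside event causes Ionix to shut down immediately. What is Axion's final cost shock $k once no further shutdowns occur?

Round 1 — Ionix shuts down (initial).
  Borealis: +30 → 30 ≥ 30
  Flux: +50 → 50 < 120
Round 2 — Borealis shuts down.
  Cygnet: +50 → 50 < 100
  Ember: +85 → 85 < 100
  Flux: +70 → 120 ≥ 120
  Juno: +85 → 85 < 120
  Nomad: +90 → 90 ≥ 70
Round 3 — Flux, Nomad shut down.
  Axion: +15+70 → 85 < 120
  Cygnet: +10+70 → 130 ≥ 100
Round 4 — Cygnet shuts down.
  Axion: +20 → 105 < 120
  Juno: +45 → 130 ≥ 120
Round 5 — Juno shuts down.
  Ember: +30 → 115 ≥ 100
Round 6 — Ember shuts down.
No further shutdowns.

105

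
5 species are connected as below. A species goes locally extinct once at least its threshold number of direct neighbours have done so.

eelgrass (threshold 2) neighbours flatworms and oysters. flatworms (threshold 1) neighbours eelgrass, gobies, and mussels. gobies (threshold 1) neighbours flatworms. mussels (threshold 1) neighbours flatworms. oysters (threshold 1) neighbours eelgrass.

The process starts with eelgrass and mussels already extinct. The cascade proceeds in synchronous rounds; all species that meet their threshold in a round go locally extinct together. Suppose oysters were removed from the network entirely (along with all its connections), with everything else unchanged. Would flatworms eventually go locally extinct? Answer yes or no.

With oysters removed:
Round 1 — eelgrass, mussels go locally extinct (initial).
Round 2 — checking thresholds:
  flatworms: 2 of 3 neighbours ≥ 1, goes locally extinct.
Round 3 — checking thresholds:
  gobies: 1 of 1 neighbours ≥ 1, goes locally extinct.
Round 4 — no new extinctions; cascade stops.

yes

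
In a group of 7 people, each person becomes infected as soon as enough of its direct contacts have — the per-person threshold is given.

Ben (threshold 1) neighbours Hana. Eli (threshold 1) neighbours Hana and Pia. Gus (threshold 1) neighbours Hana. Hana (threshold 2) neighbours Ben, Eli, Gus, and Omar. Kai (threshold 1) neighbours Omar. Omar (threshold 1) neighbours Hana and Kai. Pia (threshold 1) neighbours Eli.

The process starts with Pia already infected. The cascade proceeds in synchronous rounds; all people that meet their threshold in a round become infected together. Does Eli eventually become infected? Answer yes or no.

yes

Round 1 — Pia becomes infected (initial).
Round 2 — checking thresholds:
  Eli: 1 of 2 neighbours ≥ 1, becomes infected.
Round 3 — no new infections; cascade stops.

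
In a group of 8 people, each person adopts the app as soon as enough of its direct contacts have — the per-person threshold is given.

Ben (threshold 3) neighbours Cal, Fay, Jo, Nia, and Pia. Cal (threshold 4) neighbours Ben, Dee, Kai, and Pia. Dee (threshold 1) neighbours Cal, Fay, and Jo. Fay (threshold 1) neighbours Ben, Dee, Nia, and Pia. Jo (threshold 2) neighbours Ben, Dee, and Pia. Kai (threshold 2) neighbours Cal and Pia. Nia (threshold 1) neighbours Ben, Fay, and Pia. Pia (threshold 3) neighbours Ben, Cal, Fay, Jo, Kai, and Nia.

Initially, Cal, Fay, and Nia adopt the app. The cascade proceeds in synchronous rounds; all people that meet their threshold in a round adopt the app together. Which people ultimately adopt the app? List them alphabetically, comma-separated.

Ben, Cal, Dee, Fay, Jo, Kai, Nia, Pia

Round 1 — Cal, Fay, Nia adopt the app (initial).
Round 2 — checking thresholds:
  Ben: 3 of 5 neighbours ≥ 3, adopts the app.
  Dee: 2 of 3 neighbours ≥ 1, adopts the app.
  Kai: 1 of 2 neighbours < 2, holds.
  Pia: 3 of 6 neighbours ≥ 3, adopts the app.
Round 3 — checking thresholds:
  Jo: 3 of 3 neighbours ≥ 2, adopts the app.
  Kai: 2 of 2 neighbours ≥ 2, adopts the app.
Round 4 — no new adoptions; cascade stops.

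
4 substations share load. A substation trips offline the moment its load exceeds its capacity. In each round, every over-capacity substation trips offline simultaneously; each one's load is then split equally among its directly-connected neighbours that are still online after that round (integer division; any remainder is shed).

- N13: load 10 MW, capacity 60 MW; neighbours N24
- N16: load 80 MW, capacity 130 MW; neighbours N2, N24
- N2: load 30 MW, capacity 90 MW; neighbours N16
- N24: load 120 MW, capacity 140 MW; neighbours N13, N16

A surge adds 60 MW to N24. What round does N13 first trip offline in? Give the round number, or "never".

2

Round 1 — N24 at 180 > 140. N24 trips offline.
  N24 sheds 180 MW to N13, N16: 90 each.
    N13: 10+90 = 100 > 60
    N16: 80+90 = 170 > 130
Round 2 — N13, N16 trip offline.
  N13 sheds 100 MW: no online neighbours, lost.
  N16 sheds 170 MW to N2: 170 each.
    N2: 30+170 = 200 > 90
Round 3 — N2 trips offline.
  N2 sheds 200 MW: no online neighbours, lost.
No further trips.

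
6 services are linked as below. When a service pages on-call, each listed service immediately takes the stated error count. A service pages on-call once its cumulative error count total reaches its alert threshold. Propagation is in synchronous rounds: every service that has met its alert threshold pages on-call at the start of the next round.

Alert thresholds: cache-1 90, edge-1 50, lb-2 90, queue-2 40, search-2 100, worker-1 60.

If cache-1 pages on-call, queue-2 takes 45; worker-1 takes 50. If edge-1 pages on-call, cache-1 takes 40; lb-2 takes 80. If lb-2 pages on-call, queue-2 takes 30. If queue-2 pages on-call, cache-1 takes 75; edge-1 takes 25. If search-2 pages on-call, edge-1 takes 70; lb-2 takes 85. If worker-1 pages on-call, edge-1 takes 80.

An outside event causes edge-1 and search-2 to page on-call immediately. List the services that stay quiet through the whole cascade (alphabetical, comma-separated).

cache-1, queue-2, worker-1

Round 1 — edge-1, search-2 page on-call (initial).
  cache-1: +40 → 40 < 90
  lb-2: +80+85 → 165 ≥ 90
Round 2 — lb-2 pages on-call.
  queue-2: +30 → 30 < 40
No further pages.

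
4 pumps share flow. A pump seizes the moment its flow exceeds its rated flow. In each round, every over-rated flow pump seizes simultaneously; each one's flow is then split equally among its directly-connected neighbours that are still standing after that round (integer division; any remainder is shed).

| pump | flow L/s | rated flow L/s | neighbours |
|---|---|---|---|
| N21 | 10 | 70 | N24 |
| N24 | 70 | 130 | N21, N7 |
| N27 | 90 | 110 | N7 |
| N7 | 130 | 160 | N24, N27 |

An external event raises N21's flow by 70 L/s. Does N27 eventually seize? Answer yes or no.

Round 1 — N21 at 80 > 70. N21 seizes.
  N21 sheds 80 L/s to N24: 80 each.
    N24: 70+80 = 150 > 130
Round 2 — N24 seizes.
  N24 sheds 150 L/s to N7: 150 each.
    N7: 130+150 = 280 > 160
Round 3 — N7 seizes.
  N7 sheds 280 L/s to N27: 280 each.
    N27: 90+280 = 370 > 110
Round 4 — N27 seizes.
  N27 sheds 370 L/s: no online neighbours, lost.
No further seizures.

yes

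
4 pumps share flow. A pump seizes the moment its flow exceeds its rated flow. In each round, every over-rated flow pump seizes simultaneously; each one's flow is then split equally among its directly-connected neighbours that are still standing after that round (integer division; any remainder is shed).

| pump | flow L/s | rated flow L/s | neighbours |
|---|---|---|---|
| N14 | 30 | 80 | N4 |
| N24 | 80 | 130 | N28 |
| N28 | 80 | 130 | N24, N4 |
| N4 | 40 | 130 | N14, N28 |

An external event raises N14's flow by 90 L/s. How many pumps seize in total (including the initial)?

Round 1 — N14 at 120 > 80. N14 seizes.
  N14 sheds 120 L/s to N4: 120 each.
    N4: 40+120 = 160 > 130
Round 2 — N4 seizes.
  N4 sheds 160 L/s to N28: 160 each.
    N28: 80+160 = 240 > 130
Round 3 — N28 seizes.
  N28 sheds 240 L/s to N24: 240 each.
    N24: 80+240 = 320 > 130
Round 4 — N24 seizes.
  N24 sheds 320 L/s: no online neighbours, lost.
No further seizures.

4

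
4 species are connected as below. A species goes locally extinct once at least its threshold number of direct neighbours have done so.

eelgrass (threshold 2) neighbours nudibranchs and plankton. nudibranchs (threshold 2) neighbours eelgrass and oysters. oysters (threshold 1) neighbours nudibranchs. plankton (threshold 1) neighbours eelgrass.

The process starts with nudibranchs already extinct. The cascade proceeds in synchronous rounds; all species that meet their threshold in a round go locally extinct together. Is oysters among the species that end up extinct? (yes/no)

Round 1 — nudibranchs goes locally extinct (initial).
Round 2 — checking thresholds:
  eelgrass: 1 of 2 neighbours < 2, not yet.
  oysters: 1 of 1 neighbours ≥ 1, goes locally extinct.
Round 3 — no new extinctions; cascade stops.

yes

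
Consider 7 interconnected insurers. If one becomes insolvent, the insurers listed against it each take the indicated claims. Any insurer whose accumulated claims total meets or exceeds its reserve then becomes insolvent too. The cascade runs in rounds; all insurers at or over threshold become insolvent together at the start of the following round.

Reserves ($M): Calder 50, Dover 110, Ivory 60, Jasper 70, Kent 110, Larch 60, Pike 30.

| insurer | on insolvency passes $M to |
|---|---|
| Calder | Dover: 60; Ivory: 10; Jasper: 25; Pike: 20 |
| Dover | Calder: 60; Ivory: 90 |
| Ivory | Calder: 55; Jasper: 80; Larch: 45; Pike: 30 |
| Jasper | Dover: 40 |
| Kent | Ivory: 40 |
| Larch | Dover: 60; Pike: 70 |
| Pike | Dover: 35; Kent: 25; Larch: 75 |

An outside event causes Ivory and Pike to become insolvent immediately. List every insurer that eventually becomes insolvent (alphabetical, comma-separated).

Round 1 — Ivory, Pike become insolvent (initial).
  Calder: +55 → 55 ≥ 50
  Dover: +35 → 35 < 110
  Jasper: +80 → 80 ≥ 70
  Kent: +25 → 25 < 110
  Larch: +45+75 → 120 ≥ 60
Round 2 — Calder, Jasper, Larch become insolvent.
  Dover: +60+40+60 → 195 ≥ 110
Round 3 — Dover becomes insolvent.
No further insolvencies.

Calder, Dover, Ivory, Jasper, Larch, Pike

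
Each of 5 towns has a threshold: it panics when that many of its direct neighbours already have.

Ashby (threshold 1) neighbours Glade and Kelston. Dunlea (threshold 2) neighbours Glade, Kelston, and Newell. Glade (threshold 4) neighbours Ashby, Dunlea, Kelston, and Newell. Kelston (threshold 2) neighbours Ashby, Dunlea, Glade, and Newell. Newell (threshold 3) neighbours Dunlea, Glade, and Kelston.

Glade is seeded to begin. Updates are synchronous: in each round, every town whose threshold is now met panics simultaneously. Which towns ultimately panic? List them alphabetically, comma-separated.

Round 1 — Glade panics (initial).
Round 2 — checking thresholds:
  Ashby: 1 of 2 neighbours ≥ 1, panics.
  Dunlea: 1 of 3 neighbours < 2, holds.
  Kelston: 1 of 4 neighbours < 2, holds.
  Newell: 1 of 3 neighbours < 3, holds.
Round 3 — checking thresholds:
  Dunlea: 1 of 3 neighbours < 2, holds.
  Kelston: 2 of 4 neighbours ≥ 2, panics.
  Newell: 1 of 3 neighbours < 3, holds.
Round 4 — checking thresholds:
  Dunlea: 2 of 3 neighbours ≥ 2, panics.
  Newell: 2 of 3 neighbours < 3, holds.
Round 5 — checking thresholds:
  Newell: 3 of 3 neighbours ≥ 3, panics.
Round 6 — no new panics; cascade stops.

Ashby, Dunlea, Glade, Kelston, Newell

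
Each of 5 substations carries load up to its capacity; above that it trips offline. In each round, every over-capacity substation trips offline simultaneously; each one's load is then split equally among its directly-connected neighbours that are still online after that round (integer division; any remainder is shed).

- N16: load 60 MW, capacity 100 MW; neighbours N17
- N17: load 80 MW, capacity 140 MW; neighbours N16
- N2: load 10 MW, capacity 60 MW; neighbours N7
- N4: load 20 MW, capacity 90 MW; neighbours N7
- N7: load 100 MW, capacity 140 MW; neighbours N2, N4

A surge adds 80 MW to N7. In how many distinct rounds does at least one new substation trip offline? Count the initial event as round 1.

2

Round 1 — N7 at 180 > 140. N7 trips offline.
  N7 sheds 180 MW to N2, N4: 90 each.
    N2: 10+90 = 100 > 60
    N4: 20+90 = 110 > 90
Round 2 — N2, N4 trip offline.
  N2 sheds 100 MW: no online neighbours, lost.
  N4 sheds 110 MW: no online neighbours, lost.
No further trips.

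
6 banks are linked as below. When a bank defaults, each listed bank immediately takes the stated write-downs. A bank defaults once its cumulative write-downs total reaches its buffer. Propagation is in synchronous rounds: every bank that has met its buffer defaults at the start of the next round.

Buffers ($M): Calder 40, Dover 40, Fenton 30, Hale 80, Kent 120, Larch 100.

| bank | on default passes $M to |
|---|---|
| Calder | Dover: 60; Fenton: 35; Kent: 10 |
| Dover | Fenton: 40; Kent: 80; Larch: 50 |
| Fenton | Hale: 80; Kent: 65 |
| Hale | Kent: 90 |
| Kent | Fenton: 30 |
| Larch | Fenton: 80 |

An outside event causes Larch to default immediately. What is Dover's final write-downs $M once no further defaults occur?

Round 1 — Larch defaults (initial).
  Fenton: +80 → 80 ≥ 30
Round 2 — Fenton defaults.
  Hale: +80 → 80 ≥ 80
  Kent: +65 → 65 < 120
Round 3 — Hale defaults.
  Kent: +90 → 155 ≥ 120
Round 4 — Kent defaults.
No further defaults.

0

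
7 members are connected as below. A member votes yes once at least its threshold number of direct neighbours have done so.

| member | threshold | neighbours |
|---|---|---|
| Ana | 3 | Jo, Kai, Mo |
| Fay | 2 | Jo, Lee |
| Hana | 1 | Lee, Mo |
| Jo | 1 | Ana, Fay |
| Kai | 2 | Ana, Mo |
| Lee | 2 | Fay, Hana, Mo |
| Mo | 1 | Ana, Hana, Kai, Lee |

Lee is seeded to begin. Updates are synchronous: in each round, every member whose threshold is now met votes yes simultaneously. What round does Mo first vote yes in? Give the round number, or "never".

Round 1 — Lee votes yes (initial).
Round 2 — checking thresholds:
  Fay: 1 of 2 neighbours < 2, not yet.
  Hana: 1 of 2 neighbours ≥ 1, votes yes.
  Mo: 1 of 4 neighbours ≥ 1, votes yes.
Round 3 — no new yes votes; cascade stops.

2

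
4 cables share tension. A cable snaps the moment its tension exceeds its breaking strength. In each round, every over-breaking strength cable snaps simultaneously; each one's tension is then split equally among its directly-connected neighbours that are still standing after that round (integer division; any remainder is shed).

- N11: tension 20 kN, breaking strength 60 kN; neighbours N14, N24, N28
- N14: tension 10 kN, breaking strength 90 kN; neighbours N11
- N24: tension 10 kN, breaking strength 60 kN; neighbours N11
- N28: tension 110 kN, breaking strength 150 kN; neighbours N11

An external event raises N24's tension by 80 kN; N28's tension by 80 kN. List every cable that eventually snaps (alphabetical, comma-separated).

N11, N14, N24, N28

Round 1 — N24 at 90 > 60; N28 at 190 > 150. N24, N28 snap.
  N24 sheds 90 kN to N11: 90 each.
    N11: 20+90 = 110 > 60
  N28 sheds 190 kN to N11: 190 each.
    N11: 110+190 = 300 > 60
Round 2 — N11 snaps.
  N11 sheds 300 kN to N14: 300 each.
    N14: 10+300 = 310 > 90
Round 3 — N14 snaps.
  N14 sheds 310 kN: no online neighbours, lost.
No further breaks.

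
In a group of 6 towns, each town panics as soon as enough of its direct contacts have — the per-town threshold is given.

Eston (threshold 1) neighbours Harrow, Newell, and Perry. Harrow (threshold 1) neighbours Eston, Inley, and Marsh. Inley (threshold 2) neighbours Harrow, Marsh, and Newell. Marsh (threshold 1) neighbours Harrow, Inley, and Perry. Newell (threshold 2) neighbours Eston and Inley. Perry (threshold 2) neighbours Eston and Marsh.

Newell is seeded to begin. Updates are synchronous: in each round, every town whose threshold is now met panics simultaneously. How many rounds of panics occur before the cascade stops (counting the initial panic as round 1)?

5

Round 1 — Newell panics (initial).
Round 2 — checking thresholds:
  Eston: 1 of 3 neighbours ≥ 1, panics.
  Inley: 1 of 3 neighbours < 2, holds.
Round 3 — checking thresholds:
  Harrow: 1 of 3 neighbours ≥ 1, panics.
  Inley: 1 of 3 neighbours < 2, holds.
  Perry: 1 of 2 neighbours < 2, holds.
Round 4 — checking thresholds:
  Inley: 2 of 3 neighbours ≥ 2, panics.
  Marsh: 1 of 3 neighbours ≥ 1, panics.
  Perry: 1 of 2 neighbours < 2, holds.
Round 5 — checking thresholds:
  Perry: 2 of 2 neighbours ≥ 2, panics.
Round 6 — no new panics; cascade stops.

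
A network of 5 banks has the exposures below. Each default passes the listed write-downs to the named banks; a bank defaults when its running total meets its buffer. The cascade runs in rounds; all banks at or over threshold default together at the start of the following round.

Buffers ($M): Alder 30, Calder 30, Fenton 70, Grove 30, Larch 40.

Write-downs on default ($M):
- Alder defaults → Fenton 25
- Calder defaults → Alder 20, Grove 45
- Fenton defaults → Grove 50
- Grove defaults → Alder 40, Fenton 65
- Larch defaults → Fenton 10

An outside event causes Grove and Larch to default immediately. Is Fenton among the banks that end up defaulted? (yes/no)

Round 1 — Grove, Larch default (initial).
  Alder: +40 → 40 ≥ 30
  Fenton: +65+10 → 75 ≥ 70
Round 2 — Alder, Fenton default.
No further defaults.

yes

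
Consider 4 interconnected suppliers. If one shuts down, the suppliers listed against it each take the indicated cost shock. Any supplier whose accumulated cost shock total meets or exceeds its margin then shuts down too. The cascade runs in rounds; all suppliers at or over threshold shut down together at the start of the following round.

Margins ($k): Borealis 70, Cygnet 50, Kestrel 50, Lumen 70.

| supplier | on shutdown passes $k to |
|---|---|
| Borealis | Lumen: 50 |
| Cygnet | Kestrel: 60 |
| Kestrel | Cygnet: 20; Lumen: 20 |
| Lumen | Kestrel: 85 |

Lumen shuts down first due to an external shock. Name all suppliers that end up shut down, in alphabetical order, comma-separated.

Kestrel, Lumen

Round 1 — Lumen shuts down (initial).
  Kestrel: +85 → 85 ≥ 50
Round 2 — Kestrel shuts down.
  Cygnet: +20 → 20 < 50
No further shutdowns.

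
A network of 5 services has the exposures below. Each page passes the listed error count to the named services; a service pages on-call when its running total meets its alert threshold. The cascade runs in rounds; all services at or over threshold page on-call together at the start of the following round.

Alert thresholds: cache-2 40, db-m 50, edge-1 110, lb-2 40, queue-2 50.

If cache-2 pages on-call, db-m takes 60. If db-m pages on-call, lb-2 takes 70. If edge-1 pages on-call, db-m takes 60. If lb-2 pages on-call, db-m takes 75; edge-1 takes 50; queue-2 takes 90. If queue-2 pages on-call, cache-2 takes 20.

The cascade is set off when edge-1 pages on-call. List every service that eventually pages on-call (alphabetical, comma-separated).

Round 1 — edge-1 pages on-call (initial).
  db-m: +60 → 60 ≥ 50
Round 2 — db-m pages on-call.
  lb-2: +70 → 70 ≥ 40
Round 3 — lb-2 pages on-call.
  queue-2: +90 → 90 ≥ 50
Round 4 — queue-2 pages on-call.
  cache-2: +20 → 20 < 40
No further pages.

db-m, edge-1, lb-2, queue-2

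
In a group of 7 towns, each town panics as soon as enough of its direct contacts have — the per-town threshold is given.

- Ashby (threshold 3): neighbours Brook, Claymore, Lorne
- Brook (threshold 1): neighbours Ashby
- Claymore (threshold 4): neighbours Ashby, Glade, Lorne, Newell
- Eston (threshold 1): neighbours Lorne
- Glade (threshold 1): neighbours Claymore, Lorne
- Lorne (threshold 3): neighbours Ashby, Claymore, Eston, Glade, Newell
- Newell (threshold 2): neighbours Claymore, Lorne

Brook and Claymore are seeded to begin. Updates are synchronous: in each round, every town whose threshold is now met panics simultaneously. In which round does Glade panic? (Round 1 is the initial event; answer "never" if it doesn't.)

2

Round 1 — Brook, Claymore panic (initial).
Round 2 — checking thresholds:
  Ashby: 2 of 3 neighbours < 3, holds.
  Glade: 1 of 2 neighbours ≥ 1, panics.
  Lorne: 1 of 5 neighbours < 3, holds.
  Newell: 1 of 2 neighbours < 2, holds.
Round 3 — no new panics; cascade stops.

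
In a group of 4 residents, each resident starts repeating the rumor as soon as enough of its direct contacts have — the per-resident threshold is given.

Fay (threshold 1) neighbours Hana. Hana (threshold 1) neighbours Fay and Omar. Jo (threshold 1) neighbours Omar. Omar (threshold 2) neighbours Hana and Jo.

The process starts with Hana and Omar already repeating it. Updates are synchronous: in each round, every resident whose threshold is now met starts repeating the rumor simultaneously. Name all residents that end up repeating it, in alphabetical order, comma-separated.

Round 1 — Hana, Omar start repeating the rumor (initial).
Round 2 — checking thresholds:
  Fay: 1 of 1 neighbours ≥ 1, starts repeating the rumor.
  Jo: 1 of 1 neighbours ≥ 1, starts repeating the rumor.
Round 3 — no new spreads; cascade stops.

Fay, Hana, Jo, Omar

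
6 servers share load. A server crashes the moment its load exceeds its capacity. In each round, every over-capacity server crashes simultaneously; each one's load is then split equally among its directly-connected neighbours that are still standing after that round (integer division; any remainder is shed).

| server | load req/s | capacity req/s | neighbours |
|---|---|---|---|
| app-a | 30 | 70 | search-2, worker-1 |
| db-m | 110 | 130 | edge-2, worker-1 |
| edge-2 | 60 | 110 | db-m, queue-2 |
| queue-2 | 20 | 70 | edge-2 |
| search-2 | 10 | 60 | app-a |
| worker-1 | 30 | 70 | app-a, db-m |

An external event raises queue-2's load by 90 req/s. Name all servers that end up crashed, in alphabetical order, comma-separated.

app-a, db-m, edge-2, queue-2, search-2, worker-1

Round 1 — queue-2 at 110 > 70. queue-2 crashes.
  queue-2 sheds 110 req/s to edge-2: 110 each.
    edge-2: 60+110 = 170 > 110
Round 2 — edge-2 crashes.
  edge-2 sheds 170 req/s to db-m: 170 each.
    db-m: 110+170 = 280 > 130
Round 3 — db-m crashes.
  db-m sheds 280 req/s to worker-1: 280 each.
    worker-1: 30+280 = 310 > 70
Round 4 — worker-1 crashes.
  worker-1 sheds 310 req/s to app-a: 310 each.
    app-a: 30+310 = 340 > 70
Round 5 — app-a crashes.
  app-a sheds 340 req/s to search-2: 340 each.
    search-2: 10+340 = 350 > 60
Round 6 — search-2 crashes.
  search-2 sheds 350 req/s: no online neighbours, lost.
No further crashes.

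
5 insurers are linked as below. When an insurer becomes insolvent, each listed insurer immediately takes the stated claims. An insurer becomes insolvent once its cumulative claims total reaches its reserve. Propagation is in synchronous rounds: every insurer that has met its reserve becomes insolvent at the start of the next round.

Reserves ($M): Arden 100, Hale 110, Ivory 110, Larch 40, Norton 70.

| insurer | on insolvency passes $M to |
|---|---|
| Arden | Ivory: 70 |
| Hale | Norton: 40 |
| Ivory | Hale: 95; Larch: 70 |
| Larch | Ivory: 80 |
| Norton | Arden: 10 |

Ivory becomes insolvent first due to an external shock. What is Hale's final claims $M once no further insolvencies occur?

95

Round 1 — Ivory becomes insolvent (initial).
  Hale: +95 → 95 < 110
  Larch: +70 → 70 ≥ 40
Round 2 — Larch becomes insolvent.
No further insolvencies.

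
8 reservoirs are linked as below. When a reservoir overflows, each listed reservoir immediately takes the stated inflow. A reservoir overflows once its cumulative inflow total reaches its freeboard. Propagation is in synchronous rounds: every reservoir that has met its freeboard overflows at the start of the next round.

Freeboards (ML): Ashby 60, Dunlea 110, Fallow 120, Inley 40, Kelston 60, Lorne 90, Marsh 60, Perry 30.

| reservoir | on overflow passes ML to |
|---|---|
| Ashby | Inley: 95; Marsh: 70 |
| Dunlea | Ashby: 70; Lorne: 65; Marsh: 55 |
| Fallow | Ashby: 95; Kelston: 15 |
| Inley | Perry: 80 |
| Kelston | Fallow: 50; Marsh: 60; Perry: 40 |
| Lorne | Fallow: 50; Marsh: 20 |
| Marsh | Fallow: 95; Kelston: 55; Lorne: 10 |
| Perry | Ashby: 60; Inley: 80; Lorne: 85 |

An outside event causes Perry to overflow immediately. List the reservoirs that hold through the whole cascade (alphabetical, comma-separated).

Dunlea

Round 1 — Perry overflows (initial).
  Ashby: +60 → 60 ≥ 60
  Inley: +80 → 80 ≥ 40
  Lorne: +85 → 85 < 90
Round 2 — Ashby, Inley overflow.
  Marsh: +70 → 70 ≥ 60
Round 3 — Marsh overflows.
  Fallow: +95 → 95 < 120
  Kelston: +55 → 55 < 60
  Lorne: +10 → 95 ≥ 90
Round 4 — Lorne overflows.
  Fallow: +50 → 145 ≥ 120
Round 5 — Fallow overflows.
  Kelston: +15 → 70 ≥ 60
Round 6 — Kelston overflows.
No further overflows.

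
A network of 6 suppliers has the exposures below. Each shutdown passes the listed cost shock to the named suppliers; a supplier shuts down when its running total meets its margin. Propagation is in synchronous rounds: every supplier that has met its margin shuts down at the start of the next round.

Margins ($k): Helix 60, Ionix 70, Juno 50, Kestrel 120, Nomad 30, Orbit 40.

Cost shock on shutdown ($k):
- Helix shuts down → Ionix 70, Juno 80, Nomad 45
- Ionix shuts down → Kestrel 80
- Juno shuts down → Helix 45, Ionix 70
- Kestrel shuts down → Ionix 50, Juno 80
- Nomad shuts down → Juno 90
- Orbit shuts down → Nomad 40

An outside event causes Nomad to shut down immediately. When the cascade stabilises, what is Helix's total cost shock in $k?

Round 1 — Nomad shuts down (initial).
  Juno: +90 → 90 ≥ 50
Round 2 — Juno shuts down.
  Helix: +45 → 45 < 60
  Ionix: +70 → 70 ≥ 70
Round 3 — Ionix shuts down.
  Kestrel: +80 → 80 < 120
No further shutdowns.

45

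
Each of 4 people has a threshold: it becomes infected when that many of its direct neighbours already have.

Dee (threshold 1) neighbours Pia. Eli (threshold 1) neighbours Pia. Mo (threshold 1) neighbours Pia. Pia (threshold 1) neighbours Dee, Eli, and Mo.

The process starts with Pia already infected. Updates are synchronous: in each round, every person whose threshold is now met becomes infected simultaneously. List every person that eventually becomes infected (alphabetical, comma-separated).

Dee, Eli, Mo, Pia

Round 1 — Pia becomes infected (initial).
Round 2 — checking thresholds:
  Dee: 1 of 1 neighbours ≥ 1, becomes infected.
  Eli: 1 of 1 neighbours ≥ 1, becomes infected.
  Mo: 1 of 1 neighbours ≥ 1, becomes infected.
Round 3 — no new infections; cascade stops.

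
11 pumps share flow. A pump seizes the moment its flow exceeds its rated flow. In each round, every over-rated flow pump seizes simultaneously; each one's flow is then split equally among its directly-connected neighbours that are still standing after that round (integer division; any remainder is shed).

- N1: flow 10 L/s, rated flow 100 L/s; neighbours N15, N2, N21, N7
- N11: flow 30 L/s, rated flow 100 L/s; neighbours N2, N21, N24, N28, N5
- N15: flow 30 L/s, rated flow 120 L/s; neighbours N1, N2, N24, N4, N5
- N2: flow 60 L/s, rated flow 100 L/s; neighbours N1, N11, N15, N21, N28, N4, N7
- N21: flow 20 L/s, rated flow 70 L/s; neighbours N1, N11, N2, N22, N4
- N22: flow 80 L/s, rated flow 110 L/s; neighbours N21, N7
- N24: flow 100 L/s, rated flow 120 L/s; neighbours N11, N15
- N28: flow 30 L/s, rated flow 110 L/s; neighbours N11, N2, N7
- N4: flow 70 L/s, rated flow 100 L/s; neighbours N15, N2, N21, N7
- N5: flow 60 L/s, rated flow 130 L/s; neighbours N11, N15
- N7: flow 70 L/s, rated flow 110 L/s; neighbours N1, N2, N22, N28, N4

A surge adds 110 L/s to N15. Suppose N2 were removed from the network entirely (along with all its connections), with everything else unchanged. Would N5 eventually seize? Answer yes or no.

With N2 removed:
Round 1 — N15 at 140 > 120. N15 seizes.
  N15 sheds 140 L/s to N1, N24, N4, N5: 35 each.
    N1: 10+35 = 45 ≤ 100
    N24: 100+35 = 135 > 120
    N4: 70+35 = 105 > 100
    N5: 60+35 = 95 ≤ 130
Round 2 — N24, N4 seize.
  N24 sheds 135 L/s to N11: 135 each.
    N11: 30+135 = 165 > 100
  N4 sheds 105 L/s to N21, N7: 52 each (1 lost).
    N21: 20+52 = 72 > 70
    N7: 70+52 = 122 > 110
Round 3 — N11, N21, N7 seize.
  N11 sheds 165 L/s to N28, N5: 82 each (1 lost).
    N28: 30+82 = 112 > 110
    N5: 95+82 = 177 > 130
  N21 sheds 72 L/s to N1, N22: 36 each.
    N1: 45+36 = 81 ≤ 100
    N22: 80+36 = 116 > 110
  N7 sheds 122 L/s to N1, N22, N28: 40 each (2 lost).
    N1: 81+40 = 121 > 100
    N22: 116+40 = 156 > 110
    N28: 112+40 = 152 > 110
Round 4 — N1, N22, N28, N5 seize.
  N1 sheds 121 L/s: no online neighbours, lost.
  N22 sheds 156 L/s: no online neighbours, lost.
  N28 sheds 152 L/s: no online neighbours, lost.
  N5 sheds 177 L/s: no online neighbours, lost.
No further seizures.

yes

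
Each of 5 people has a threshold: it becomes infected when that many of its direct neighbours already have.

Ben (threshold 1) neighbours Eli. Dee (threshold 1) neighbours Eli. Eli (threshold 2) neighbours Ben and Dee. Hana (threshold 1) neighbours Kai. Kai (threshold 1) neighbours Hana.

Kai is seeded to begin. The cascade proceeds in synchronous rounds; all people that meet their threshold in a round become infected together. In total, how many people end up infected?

Round 1 — Kai becomes infected (initial).
Round 2 — checking thresholds:
  Hana: 1 of 1 neighbours ≥ 1, becomes infected.
Round 3 — no new infections; cascade stops.

2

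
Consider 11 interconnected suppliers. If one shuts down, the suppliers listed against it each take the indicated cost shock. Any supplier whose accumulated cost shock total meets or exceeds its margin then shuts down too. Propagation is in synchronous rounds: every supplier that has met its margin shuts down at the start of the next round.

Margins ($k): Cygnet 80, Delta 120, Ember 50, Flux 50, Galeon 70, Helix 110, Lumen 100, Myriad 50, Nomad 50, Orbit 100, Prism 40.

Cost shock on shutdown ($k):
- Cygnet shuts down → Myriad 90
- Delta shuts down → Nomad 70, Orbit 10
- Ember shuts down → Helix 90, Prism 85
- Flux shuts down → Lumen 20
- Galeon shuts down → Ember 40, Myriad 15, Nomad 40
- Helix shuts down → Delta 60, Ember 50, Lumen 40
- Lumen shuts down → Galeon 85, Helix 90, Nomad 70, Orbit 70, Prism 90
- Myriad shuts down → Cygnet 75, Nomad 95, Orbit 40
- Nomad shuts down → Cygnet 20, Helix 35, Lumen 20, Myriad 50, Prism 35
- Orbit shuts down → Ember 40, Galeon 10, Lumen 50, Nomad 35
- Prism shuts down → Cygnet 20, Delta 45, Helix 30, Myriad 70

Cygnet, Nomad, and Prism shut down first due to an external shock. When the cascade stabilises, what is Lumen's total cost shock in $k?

20

Round 1 — Cygnet, Nomad, Prism shut down (initial).
  Delta: +45 → 45 < 120
  Helix: +35+30 → 65 < 110
  Lumen: +20 → 20 < 100
  Myriad: +90+50+70 → 210 ≥ 50
Round 2 — Myriad shuts down.
  Orbit: +40 → 40 < 100
No further shutdowns.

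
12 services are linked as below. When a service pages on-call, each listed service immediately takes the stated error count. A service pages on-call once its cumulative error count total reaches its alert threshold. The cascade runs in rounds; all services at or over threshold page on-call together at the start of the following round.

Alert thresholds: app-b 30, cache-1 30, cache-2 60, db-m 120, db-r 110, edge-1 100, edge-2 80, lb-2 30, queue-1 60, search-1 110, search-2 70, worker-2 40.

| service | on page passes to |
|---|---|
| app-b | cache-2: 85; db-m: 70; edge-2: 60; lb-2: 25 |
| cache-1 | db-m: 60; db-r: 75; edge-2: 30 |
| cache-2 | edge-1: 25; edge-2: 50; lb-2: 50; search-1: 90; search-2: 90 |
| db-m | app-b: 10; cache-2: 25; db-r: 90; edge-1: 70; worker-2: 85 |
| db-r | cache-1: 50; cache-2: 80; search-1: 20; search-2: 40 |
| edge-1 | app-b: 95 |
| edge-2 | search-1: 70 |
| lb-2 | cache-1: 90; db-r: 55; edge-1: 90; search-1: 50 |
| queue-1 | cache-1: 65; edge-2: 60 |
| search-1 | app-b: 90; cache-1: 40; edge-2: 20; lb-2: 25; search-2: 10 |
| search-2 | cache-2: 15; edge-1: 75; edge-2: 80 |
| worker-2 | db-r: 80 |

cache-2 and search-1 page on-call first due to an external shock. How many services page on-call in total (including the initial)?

Round 1 — cache-2, search-1 page on-call (initial).
  app-b: +90 → 90 ≥ 30
  cache-1: +40 → 40 ≥ 30
  edge-1: +25 → 25 < 100
  edge-2: +50+20 → 70 < 80
  lb-2: +50+25 → 75 ≥ 30
  search-2: +90+10 → 100 ≥ 70
Round 2 — app-b, cache-1, lb-2, search-2 page on-call.
  db-m: +70+60 → 130 ≥ 120
  db-r: +75+55 → 130 ≥ 110
  edge-1: +90+75 → 190 ≥ 100
  edge-2: +60+30+80 → 240 ≥ 80
Round 3 — db-m, db-r, edge-1, edge-2 page on-call.
  worker-2: +85 → 85 ≥ 40
Round 4 — worker-2 pages on-call.
No further pages.

11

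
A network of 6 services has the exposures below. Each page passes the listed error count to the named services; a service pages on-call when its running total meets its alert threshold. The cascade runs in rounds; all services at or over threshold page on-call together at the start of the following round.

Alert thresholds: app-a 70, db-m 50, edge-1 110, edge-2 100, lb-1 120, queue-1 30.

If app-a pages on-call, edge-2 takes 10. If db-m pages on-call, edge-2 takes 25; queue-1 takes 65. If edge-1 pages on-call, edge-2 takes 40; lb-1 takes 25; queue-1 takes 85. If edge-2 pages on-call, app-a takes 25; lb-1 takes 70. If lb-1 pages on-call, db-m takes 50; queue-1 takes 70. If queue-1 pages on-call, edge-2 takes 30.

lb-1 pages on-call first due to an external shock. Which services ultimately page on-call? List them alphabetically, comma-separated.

db-m, lb-1, queue-1

Round 1 — lb-1 pages on-call (initial).
  db-m: +50 → 50 ≥ 50
  queue-1: +70 → 70 ≥ 30
Round 2 — db-m, queue-1 page on-call.
  edge-2: +25+30 → 55 < 100
No further pages.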